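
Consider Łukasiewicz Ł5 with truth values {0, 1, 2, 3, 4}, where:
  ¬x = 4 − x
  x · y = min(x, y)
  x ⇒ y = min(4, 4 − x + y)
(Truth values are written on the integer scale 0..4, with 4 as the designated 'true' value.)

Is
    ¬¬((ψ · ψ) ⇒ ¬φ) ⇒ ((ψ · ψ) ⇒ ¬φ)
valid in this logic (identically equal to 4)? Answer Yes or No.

Yes

At φ = 1, ψ = 1, for instance:
ψ · ψ = 1 · 1 = 1
¬φ = ¬1 = 3
(ψ · ψ) ⇒ ¬φ = 1 ⇒ 3 = 4
¬((ψ · ψ) ⇒ ¬φ) = ¬4 = 0
¬¬((ψ · ψ) ⇒ ¬φ) = ¬0 = 4
¬¬((ψ · ψ) ⇒ ¬φ) ⇒ ((ψ · ψ) ⇒ ¬φ) = 4 ⇒ 4 = 4
and checking the remaining 24 assignments likewise gives ≥ 4 in every case.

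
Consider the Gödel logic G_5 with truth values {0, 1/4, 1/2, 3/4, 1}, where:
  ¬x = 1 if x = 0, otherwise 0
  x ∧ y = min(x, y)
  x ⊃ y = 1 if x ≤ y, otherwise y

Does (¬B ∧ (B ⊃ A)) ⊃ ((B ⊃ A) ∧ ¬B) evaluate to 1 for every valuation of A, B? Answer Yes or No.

At A = 3/4, B = 0, for instance:
¬B = ¬0 = 1
B ⊃ A = 0 ⊃ 3/4 = 1
¬B ∧ (B ⊃ A) = 1 ∧ 1 = 1
(B ⊃ A) ∧ ¬B = 1 ∧ 1 = 1
(¬B ∧ (B ⊃ A)) ⊃ ((B ⊃ A) ∧ ¬B) = 1 ⊃ 1 = 1
and checking the remaining 24 assignments likewise gives ≥ 1 in every case.

Yes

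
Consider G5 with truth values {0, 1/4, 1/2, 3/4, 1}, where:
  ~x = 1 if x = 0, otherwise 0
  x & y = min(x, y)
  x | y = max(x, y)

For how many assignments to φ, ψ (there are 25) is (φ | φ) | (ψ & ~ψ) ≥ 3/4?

value 1: 5 assignments (counts)
value 3/4: 5 assignments (counts)
value 1/2: 5 assignments
value 1/4: 5 assignments
value 0: 5 assignments
So 10 of the 25 assignments meet the threshold.

10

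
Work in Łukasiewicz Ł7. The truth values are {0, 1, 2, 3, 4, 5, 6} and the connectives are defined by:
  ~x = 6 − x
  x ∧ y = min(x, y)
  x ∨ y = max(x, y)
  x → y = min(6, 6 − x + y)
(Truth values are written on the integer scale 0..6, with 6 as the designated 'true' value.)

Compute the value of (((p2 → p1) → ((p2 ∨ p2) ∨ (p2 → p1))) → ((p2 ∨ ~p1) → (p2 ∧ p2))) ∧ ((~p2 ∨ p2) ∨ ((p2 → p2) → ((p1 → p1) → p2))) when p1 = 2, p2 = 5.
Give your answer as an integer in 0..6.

p2 → p1 = 5 → 2 = 3
p2 ∨ p2 = 5 ∨ 5 = 5
p2 → p1 = 5 → 2 = 3
(p2 ∨ p2) ∨ (p2 → p1) = 5 ∨ 3 = 5
(p2 → p1) → ((p2 ∨ p2) ∨ (p2 → p1)) = 3 → 5 = 6
~p1 = ~2 = 4
p2 ∨ ~p1 = 5 ∨ 4 = 5
p2 ∧ p2 = 5 ∧ 5 = 5
(p2 ∨ ~p1) → (p2 ∧ p2) = 5 → 5 = 6
((p2 → p1) → ((p2 ∨ p2) ∨ (p2 → p1))) → ((p2 ∨ ~p1) → (p2 ∧ p2)) = 6 → 6 = 6
~p2 = ~5 = 1
~p2 ∨ p2 = 1 ∨ 5 = 5
p2 → p2 = 5 → 5 = 6
p1 → p1 = 2 → 2 = 6
(p1 → p1) → p2 = 6 → 5 = 5
(p2 → p2) → ((p1 → p1) → p2) = 6 → 5 = 5
(~p2 ∨ p2) ∨ ((p2 → p2) → ((p1 → p1) → p2)) = 5 ∨ 5 = 5
(((p2 → p1) → ((p2 ∨ p2) ∨ (p2 → p1))) → ((p2 ∨ ~p1) → (p2 ∧ p2))) ∧ ((~p2 ∨ p2) ∨ ((p2 → p2) → ((p1 → p1) → p2))) = 6 ∧ 5 = 5

5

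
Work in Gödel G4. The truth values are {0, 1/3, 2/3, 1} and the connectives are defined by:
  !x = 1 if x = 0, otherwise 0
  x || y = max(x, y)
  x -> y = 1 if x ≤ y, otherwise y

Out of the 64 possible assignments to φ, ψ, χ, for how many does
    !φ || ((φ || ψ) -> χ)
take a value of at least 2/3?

42

value 1: 36 assignments (counts)
value 2/3: 6 assignments (counts)
value 1/3: 10 assignments
value 0: 12 assignments
So 42 of the 64 assignments meet the threshold.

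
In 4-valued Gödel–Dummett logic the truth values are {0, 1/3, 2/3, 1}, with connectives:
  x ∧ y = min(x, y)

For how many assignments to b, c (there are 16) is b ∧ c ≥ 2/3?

4

b = 0, c = 0 ↦ 0  <
b = 0, c = 1/3 ↦ 0  <
b = 0, c = 2/3 ↦ 0  <
b = 0, c = 1 ↦ 0  <
b = 1/3, c = 0 ↦ 0  <
b = 1/3, c = 1/3 ↦ 1/3  <
b = 1/3, c = 2/3 ↦ 1/3  <
b = 1/3, c = 1 ↦ 1/3  <
b = 2/3, c = 0 ↦ 0  <
b = 2/3, c = 1/3 ↦ 1/3  <
b = 2/3, c = 2/3 ↦ 2/3  ≥
b = 2/3, c = 1 ↦ 2/3  ≥
b = 1, c = 0 ↦ 0  <
b = 1, c = 1/3 ↦ 1/3  <
b = 1, c = 2/3 ↦ 2/3  ≥
b = 1, c = 1 ↦ 1  ≥
So 4 of the 16 assignments meet the threshold.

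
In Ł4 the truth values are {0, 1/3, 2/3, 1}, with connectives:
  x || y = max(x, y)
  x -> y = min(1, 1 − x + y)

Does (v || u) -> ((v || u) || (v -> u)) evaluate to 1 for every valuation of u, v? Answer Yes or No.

u = 0, v = 0 ↦ 1
u = 0, v = 1/3 ↦ 1
u = 0, v = 2/3 ↦ 1
u = 0, v = 1 ↦ 1
u = 1/3, v = 0 ↦ 1
u = 1/3, v = 1/3 ↦ 1
u = 1/3, v = 2/3 ↦ 1
u = 1/3, v = 1 ↦ 1
u = 2/3, v = 0 ↦ 1
u = 2/3, v = 1/3 ↦ 1
u = 2/3, v = 2/3 ↦ 1
u = 2/3, v = 1 ↦ 1
u = 1, v = 0 ↦ 1
u = 1, v = 1/3 ↦ 1
u = 1, v = 2/3 ↦ 1
u = 1, v = 1 ↦ 1
Every assignment gives a value ≥ 1.

Yes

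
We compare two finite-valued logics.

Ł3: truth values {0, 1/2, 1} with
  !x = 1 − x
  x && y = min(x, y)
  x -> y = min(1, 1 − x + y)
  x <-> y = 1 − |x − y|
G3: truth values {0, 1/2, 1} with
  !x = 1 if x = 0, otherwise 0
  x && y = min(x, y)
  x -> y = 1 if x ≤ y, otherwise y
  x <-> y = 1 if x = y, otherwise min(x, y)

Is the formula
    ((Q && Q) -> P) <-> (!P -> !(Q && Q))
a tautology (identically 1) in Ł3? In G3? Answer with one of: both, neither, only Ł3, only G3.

In Ł3: every assignment gives 1 — tautology.
In G3: at P = 1/2, Q = 1 the value is 1/2 — not a tautology.

only Ł3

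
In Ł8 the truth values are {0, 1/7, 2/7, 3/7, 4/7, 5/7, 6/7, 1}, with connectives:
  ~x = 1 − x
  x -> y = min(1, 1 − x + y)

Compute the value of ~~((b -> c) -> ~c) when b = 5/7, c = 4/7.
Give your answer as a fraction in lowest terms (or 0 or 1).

b -> c = 5/7 -> 4/7 = 6/7
~c = ~4/7 = 3/7
(b -> c) -> ~c = 6/7 -> 3/7 = 4/7
~((b -> c) -> ~c) = ~4/7 = 3/7
~~((b -> c) -> ~c) = ~3/7 = 4/7

4/7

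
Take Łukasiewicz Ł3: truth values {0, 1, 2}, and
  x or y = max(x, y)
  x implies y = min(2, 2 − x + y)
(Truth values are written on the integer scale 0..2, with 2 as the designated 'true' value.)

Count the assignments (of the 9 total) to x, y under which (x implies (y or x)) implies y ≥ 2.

3

x = 0, y = 0 ↦ 0  <
x = 0, y = 1 ↦ 1  <
x = 0, y = 2 ↦ 2  ≥
x = 1, y = 0 ↦ 0  <
x = 1, y = 1 ↦ 1  <
x = 1, y = 2 ↦ 2  ≥
x = 2, y = 0 ↦ 0  <
x = 2, y = 1 ↦ 1  <
x = 2, y = 2 ↦ 2  ≥
So 3 of the 9 assignments meet the threshold.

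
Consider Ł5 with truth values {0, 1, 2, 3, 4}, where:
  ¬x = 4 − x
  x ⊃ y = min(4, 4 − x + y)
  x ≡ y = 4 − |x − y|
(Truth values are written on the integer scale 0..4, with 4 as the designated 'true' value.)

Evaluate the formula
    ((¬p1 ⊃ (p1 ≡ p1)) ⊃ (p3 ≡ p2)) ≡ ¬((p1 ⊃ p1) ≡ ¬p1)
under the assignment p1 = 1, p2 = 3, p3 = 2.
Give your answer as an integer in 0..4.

2

¬p1 = ¬1 = 3
p1 ≡ p1 = 1 ≡ 1 = 4
¬p1 ⊃ (p1 ≡ p1) = 3 ⊃ 4 = 4
p3 ≡ p2 = 2 ≡ 3 = 3
(¬p1 ⊃ (p1 ≡ p1)) ⊃ (p3 ≡ p2) = 4 ⊃ 3 = 3
p1 ⊃ p1 = 1 ⊃ 1 = 4
¬p1 = ¬1 = 3
(p1 ⊃ p1) ≡ ¬p1 = 4 ≡ 3 = 3
¬((p1 ⊃ p1) ≡ ¬p1) = ¬3 = 1
((¬p1 ⊃ (p1 ≡ p1)) ⊃ (p3 ≡ p2)) ≡ ¬((p1 ⊃ p1) ≡ ¬p1) = 3 ≡ 1 = 2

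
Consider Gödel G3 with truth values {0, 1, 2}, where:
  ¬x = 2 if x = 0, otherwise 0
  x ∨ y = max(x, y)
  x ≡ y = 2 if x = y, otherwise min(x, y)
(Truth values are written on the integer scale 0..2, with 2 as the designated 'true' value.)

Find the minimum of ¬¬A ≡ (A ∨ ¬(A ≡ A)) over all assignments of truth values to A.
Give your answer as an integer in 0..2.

1

Take A = 1:
¬A = ¬1 = 0
¬¬A = ¬0 = 2
A ≡ A = 1 ≡ 1 = 2
¬(A ≡ A) = ¬2 = 0
A ∨ ¬(A ≡ A) = 1 ∨ 0 = 1
¬¬A ≡ (A ∨ ¬(A ≡ A)) = 2 ≡ 1 = 1
No assignment yields a value below 1, so this is the minimum.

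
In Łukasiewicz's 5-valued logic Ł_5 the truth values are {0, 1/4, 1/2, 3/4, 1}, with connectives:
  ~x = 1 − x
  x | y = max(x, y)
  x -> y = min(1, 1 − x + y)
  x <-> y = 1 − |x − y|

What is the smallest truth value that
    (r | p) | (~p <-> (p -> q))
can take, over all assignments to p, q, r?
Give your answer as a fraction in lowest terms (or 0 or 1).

Take p = 1/2, q = 1/2, r = 0:
r | p = 0 | 1/2 = 1/2
~p = ~1/2 = 1/2
p -> q = 1/2 -> 1/2 = 1
~p <-> (p -> q) = 1/2 <-> 1 = 1/2
(r | p) | (~p <-> (p -> q)) = 1/2 | 1/2 = 1/2
No assignment yields a value below 1/2, so this is the minimum.

1/2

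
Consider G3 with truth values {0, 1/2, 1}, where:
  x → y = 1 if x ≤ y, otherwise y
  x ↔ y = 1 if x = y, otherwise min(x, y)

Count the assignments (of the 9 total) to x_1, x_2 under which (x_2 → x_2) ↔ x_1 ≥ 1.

x_1 = 0, x_2 = 0 ↦ 0  <
x_1 = 0, x_2 = 1/2 ↦ 0  <
x_1 = 0, x_2 = 1 ↦ 0  <
x_1 = 1/2, x_2 = 0 ↦ 1/2  <
x_1 = 1/2, x_2 = 1/2 ↦ 1/2  <
x_1 = 1/2, x_2 = 1 ↦ 1/2  <
x_1 = 1, x_2 = 0 ↦ 1  ≥
x_1 = 1, x_2 = 1/2 ↦ 1  ≥
x_1 = 1, x_2 = 1 ↦ 1  ≥
So 3 of the 9 assignments meet the threshold.

3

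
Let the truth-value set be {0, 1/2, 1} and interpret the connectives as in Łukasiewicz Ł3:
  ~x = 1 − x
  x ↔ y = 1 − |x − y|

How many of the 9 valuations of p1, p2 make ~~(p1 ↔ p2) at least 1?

p1 = 0, p2 = 0 ↦ 1  ≥
p1 = 0, p2 = 1/2 ↦ 1/2  <
p1 = 0, p2 = 1 ↦ 0  <
p1 = 1/2, p2 = 0 ↦ 1/2  <
p1 = 1/2, p2 = 1/2 ↦ 1  ≥
p1 = 1/2, p2 = 1 ↦ 1/2  <
p1 = 1, p2 = 0 ↦ 0  <
p1 = 1, p2 = 1/2 ↦ 1/2  <
p1 = 1, p2 = 1 ↦ 1  ≥
So 3 of the 9 assignments meet the threshold.

3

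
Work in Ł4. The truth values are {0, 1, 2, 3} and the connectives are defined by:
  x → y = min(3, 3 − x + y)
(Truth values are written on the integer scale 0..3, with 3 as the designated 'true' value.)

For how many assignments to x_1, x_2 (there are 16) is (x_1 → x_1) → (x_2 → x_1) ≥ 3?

x_1 = 0, x_2 = 0 ↦ 3  ≥
x_1 = 0, x_2 = 1 ↦ 2  <
x_1 = 0, x_2 = 2 ↦ 1  <
x_1 = 0, x_2 = 3 ↦ 0  <
x_1 = 1, x_2 = 0 ↦ 3  ≥
x_1 = 1, x_2 = 1 ↦ 3  ≥
x_1 = 1, x_2 = 2 ↦ 2  <
x_1 = 1, x_2 = 3 ↦ 1  <
x_1 = 2, x_2 = 0 ↦ 3  ≥
x_1 = 2, x_2 = 1 ↦ 3  ≥
x_1 = 2, x_2 = 2 ↦ 3  ≥
x_1 = 2, x_2 = 3 ↦ 2  <
x_1 = 3, x_2 = 0 ↦ 3  ≥
x_1 = 3, x_2 = 1 ↦ 3  ≥
x_1 = 3, x_2 = 2 ↦ 3  ≥
x_1 = 3, x_2 = 3 ↦ 3  ≥
So 10 of the 16 assignments meet the threshold.

10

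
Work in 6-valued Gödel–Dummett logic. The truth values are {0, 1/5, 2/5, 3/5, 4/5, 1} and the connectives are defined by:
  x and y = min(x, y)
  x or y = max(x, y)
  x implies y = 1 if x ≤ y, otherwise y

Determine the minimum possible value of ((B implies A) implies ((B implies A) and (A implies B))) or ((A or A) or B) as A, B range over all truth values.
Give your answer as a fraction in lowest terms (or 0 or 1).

Take A = 1/5, B = 0:
B implies A = 0 implies 1/5 = 1
B implies A = 0 implies 1/5 = 1
A implies B = 1/5 implies 0 = 0
(B implies A) and (A implies B) = 1 and 0 = 0
(B implies A) implies ((B implies A) and (A implies B)) = 1 implies 0 = 0
A or A = 1/5 or 1/5 = 1/5
(A or A) or B = 1/5 or 0 = 1/5
((B implies A) implies ((B implies A) and (A implies B))) or ((A or A) or B) = 0 or 1/5 = 1/5
No assignment yields a value below 1/5, so this is the minimum.

1/5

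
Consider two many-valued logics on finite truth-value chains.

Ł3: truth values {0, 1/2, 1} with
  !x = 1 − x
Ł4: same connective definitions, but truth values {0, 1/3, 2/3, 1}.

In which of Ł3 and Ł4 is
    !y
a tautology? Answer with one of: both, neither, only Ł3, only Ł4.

neither

In Ł3: at y = 1/2 the value is 1/2 — not a tautology.
In Ł4: at y = 1/3 the value is 2/3 — not a tautology.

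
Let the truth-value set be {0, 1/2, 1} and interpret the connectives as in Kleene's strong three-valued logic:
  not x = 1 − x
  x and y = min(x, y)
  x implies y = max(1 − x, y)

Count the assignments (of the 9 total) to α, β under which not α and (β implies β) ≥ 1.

2

α = 0, β = 0 ↦ 1  ≥
α = 0, β = 1/2 ↦ 1/2  <
α = 0, β = 1 ↦ 1  ≥
α = 1/2, β = 0 ↦ 1/2  <
α = 1/2, β = 1/2 ↦ 1/2  <
α = 1/2, β = 1 ↦ 1/2  <
α = 1, β = 0 ↦ 0  <
α = 1, β = 1/2 ↦ 0  <
α = 1, β = 1 ↦ 0  <
So 2 of the 9 assignments meet the threshold.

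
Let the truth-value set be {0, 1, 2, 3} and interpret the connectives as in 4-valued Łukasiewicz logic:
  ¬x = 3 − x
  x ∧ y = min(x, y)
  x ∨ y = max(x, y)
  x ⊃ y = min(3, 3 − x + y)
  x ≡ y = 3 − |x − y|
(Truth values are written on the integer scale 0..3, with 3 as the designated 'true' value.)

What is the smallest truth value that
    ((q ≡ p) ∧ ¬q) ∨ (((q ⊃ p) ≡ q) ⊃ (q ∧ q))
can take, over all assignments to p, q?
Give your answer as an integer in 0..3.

2

Take p = 0, q = 1:
q ≡ p = 1 ≡ 0 = 2
¬q = ¬1 = 2
(q ≡ p) ∧ ¬q = 2 ∧ 2 = 2
q ⊃ p = 1 ⊃ 0 = 2
(q ⊃ p) ≡ q = 2 ≡ 1 = 2
q ∧ q = 1 ∧ 1 = 1
((q ⊃ p) ≡ q) ⊃ (q ∧ q) = 2 ⊃ 1 = 2
((q ≡ p) ∧ ¬q) ∨ (((q ⊃ p) ≡ q) ⊃ (q ∧ q)) = 2 ∨ 2 = 2
No assignment yields a value below 2, so this is the minimum.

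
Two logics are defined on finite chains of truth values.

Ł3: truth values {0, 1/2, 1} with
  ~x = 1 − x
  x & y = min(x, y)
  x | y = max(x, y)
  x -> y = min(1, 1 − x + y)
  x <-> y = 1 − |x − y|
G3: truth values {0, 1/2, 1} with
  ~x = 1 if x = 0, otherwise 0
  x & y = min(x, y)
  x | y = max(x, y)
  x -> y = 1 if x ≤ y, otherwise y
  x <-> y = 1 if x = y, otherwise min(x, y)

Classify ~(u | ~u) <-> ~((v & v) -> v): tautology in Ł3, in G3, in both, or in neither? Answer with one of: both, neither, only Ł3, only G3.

In Ł3: at u = 1/2, v = 0 the value is 1/2 — not a tautology.
In G3: every assignment gives 1 — tautology.

only G3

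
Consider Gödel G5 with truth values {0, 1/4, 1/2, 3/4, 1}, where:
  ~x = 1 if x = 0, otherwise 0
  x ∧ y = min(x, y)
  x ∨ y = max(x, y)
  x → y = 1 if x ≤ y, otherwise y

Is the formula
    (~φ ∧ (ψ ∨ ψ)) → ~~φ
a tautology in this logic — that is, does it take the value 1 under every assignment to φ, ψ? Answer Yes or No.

Counterexample: take φ = 0, ψ = 1/4.
~φ = ~0 = 1
ψ ∨ ψ = 1/4 ∨ 1/4 = 1/4
~φ ∧ (ψ ∨ ψ) = 1 ∧ 1/4 = 1/4
~φ = ~0 = 1
~~φ = ~1 = 0
(~φ ∧ (ψ ∨ ψ)) → ~~φ = 1/4 → 0 = 0
This gives 0 ≠ 1.

No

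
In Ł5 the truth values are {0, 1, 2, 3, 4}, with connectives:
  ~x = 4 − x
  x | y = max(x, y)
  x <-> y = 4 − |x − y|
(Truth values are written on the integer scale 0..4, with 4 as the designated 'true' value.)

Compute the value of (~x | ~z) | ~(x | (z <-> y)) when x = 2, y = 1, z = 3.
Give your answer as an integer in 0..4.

2

~x = ~2 = 2
~z = ~3 = 1
~x | ~z = 2 | 1 = 2
z <-> y = 3 <-> 1 = 2
x | (z <-> y) = 2 | 2 = 2
~(x | (z <-> y)) = ~2 = 2
(~x | ~z) | ~(x | (z <-> y)) = 2 | 2 = 2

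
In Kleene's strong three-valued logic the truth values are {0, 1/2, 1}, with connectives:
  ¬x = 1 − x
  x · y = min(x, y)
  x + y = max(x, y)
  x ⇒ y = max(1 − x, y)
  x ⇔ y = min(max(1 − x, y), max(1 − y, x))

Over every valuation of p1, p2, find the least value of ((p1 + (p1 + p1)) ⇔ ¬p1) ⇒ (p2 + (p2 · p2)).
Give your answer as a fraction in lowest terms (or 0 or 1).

1/2

Take p1 = 1/2, p2 = 0:
p1 + p1 = 1/2 + 1/2 = 1/2
p1 + (p1 + p1) = 1/2 + 1/2 = 1/2
¬p1 = ¬1/2 = 1/2
(p1 + (p1 + p1)) ⇔ ¬p1 = 1/2 ⇔ 1/2 = 1/2
p2 · p2 = 0 · 0 = 0
p2 + (p2 · p2) = 0 + 0 = 0
((p1 + (p1 + p1)) ⇔ ¬p1) ⇒ (p2 + (p2 · p2)) = 1/2 ⇒ 0 = 1/2
No assignment yields a value below 1/2, so this is the minimum.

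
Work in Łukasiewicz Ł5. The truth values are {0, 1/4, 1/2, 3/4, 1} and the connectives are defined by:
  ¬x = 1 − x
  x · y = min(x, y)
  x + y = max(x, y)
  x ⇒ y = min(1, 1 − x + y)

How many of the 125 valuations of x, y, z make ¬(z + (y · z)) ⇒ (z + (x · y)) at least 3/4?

88

value 1: 80 assignments (counts)
value 3/4: 8 assignments (counts)
value 1/2: 21 assignments
value 1/4: 7 assignments
value 0: 9 assignments
So 88 of the 125 assignments meet the threshold.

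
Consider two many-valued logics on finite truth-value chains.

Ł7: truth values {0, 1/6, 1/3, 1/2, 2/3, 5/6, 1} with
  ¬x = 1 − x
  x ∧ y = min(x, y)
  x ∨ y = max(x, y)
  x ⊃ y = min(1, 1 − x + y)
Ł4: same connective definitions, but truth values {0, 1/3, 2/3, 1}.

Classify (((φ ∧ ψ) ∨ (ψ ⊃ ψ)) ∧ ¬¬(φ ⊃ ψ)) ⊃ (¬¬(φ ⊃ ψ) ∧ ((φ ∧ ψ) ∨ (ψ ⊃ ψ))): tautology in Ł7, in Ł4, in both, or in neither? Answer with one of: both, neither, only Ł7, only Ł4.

both

In Ł7: every assignment gives 1 — tautology.
In Ł4: every assignment gives 1 — tautology.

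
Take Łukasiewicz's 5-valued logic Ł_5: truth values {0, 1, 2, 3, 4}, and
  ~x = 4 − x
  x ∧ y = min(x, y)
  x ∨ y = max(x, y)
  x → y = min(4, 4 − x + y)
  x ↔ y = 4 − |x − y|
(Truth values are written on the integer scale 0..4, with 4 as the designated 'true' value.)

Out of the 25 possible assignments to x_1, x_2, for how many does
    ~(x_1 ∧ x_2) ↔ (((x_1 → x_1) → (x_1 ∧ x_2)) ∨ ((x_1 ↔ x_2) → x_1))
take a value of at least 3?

value 4: 7 assignments (counts)
value 3: 6 assignments (counts)
value 2: 7 assignments
value 1: 3 assignments
value 0: 2 assignments
So 13 of the 25 assignments meet the threshold.

13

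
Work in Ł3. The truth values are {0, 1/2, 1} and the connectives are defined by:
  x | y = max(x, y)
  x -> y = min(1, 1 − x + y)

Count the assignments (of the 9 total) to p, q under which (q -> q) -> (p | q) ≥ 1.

p = 0, q = 0 ↦ 0  <
p = 0, q = 1/2 ↦ 1/2  <
p = 0, q = 1 ↦ 1  ≥
p = 1/2, q = 0 ↦ 1/2  <
p = 1/2, q = 1/2 ↦ 1/2  <
p = 1/2, q = 1 ↦ 1  ≥
p = 1, q = 0 ↦ 1  ≥
p = 1, q = 1/2 ↦ 1  ≥
p = 1, q = 1 ↦ 1  ≥
So 5 of the 9 assignments meet the threshold.

5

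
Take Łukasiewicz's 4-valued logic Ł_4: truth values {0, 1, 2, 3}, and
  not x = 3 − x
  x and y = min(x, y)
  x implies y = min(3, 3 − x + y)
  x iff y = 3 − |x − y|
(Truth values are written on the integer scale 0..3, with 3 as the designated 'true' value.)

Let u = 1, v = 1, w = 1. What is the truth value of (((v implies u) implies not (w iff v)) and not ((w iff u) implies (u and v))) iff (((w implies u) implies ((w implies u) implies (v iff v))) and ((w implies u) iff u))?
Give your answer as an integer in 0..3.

2

v implies u = 1 implies 1 = 3
w iff v = 1 iff 1 = 3
not (w iff v) = not 3 = 0
(v implies u) implies not (w iff v) = 3 implies 0 = 0
w iff u = 1 iff 1 = 3
u and v = 1 and 1 = 1
(w iff u) implies (u and v) = 3 implies 1 = 1
not ((w iff u) implies (u and v)) = not 1 = 2
((v implies u) implies not (w iff v)) and not ((w iff u) implies (u and v)) = 0 and 2 = 0
w implies u = 1 implies 1 = 3
w implies u = 1 implies 1 = 3
v iff v = 1 iff 1 = 3
(w implies u) implies (v iff v) = 3 implies 3 = 3
(w implies u) implies ((w implies u) implies (v iff v)) = 3 implies 3 = 3
w implies u = 1 implies 1 = 3
(w implies u) iff u = 3 iff 1 = 1
((w implies u) implies ((w implies u) implies (v iff v))) and ((w implies u) iff u) = 3 and 1 = 1
(((v implies u) implies not (w iff v)) and not ((w iff u) implies (u and v))) iff (((w implies u) implies ((w implies u) implies (v iff v))) and ((w implies u) iff u)) = 0 iff 1 = 2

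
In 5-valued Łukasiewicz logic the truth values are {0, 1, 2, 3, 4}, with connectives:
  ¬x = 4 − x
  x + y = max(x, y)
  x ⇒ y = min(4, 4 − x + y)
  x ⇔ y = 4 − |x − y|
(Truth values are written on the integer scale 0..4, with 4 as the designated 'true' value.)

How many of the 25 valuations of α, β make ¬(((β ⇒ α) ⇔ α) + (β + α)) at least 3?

value 4: 1 assignment (counts)
value 3: 3 assignments (counts)
value 2: 5 assignments
value 1: 7 assignments
value 0: 9 assignments
So 4 of the 25 assignments meet the threshold.

4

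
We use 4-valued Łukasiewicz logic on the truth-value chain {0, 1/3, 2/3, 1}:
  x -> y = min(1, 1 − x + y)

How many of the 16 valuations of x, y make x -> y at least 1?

10

x = 0, y = 0 ↦ 1  ≥
x = 0, y = 1/3 ↦ 1  ≥
x = 0, y = 2/3 ↦ 1  ≥
x = 0, y = 1 ↦ 1  ≥
x = 1/3, y = 0 ↦ 2/3  <
x = 1/3, y = 1/3 ↦ 1  ≥
x = 1/3, y = 2/3 ↦ 1  ≥
x = 1/3, y = 1 ↦ 1  ≥
x = 2/3, y = 0 ↦ 1/3  <
x = 2/3, y = 1/3 ↦ 2/3  <
x = 2/3, y = 2/3 ↦ 1  ≥
x = 2/3, y = 1 ↦ 1  ≥
x = 1, y = 0 ↦ 0  <
x = 1, y = 1/3 ↦ 1/3  <
x = 1, y = 2/3 ↦ 2/3  <
x = 1, y = 1 ↦ 1  ≥
So 10 of the 16 assignments meet the threshold.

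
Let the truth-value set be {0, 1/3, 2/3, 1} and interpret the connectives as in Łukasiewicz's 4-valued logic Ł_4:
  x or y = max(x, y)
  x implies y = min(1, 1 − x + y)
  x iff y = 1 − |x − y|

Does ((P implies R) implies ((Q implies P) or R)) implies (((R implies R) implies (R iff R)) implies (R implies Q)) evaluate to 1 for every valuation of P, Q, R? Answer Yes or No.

No

Counterexample: take P = 0, Q = 0, R = 1/3.
P implies R = 0 implies 1/3 = 1
Q implies P = 0 implies 0 = 1
(Q implies P) or R = 1 or 1/3 = 1
(P implies R) implies ((Q implies P) or R) = 1 implies 1 = 1
R implies R = 1/3 implies 1/3 = 1
R iff R = 1/3 iff 1/3 = 1
(R implies R) implies (R iff R) = 1 implies 1 = 1
R implies Q = 1/3 implies 0 = 2/3
((R implies R) implies (R iff R)) implies (R implies Q) = 1 implies 2/3 = 2/3
((P implies R) implies ((Q implies P) or R)) implies (((R implies R) implies (R iff R)) implies (R implies Q)) = 1 implies 2/3 = 2/3
This gives 2/3 ≠ 1.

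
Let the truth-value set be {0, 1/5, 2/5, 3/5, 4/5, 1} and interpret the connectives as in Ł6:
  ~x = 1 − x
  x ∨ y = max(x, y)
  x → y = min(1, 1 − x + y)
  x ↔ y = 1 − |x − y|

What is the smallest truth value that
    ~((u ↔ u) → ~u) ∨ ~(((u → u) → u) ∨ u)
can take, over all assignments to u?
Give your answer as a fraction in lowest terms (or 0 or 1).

3/5

Take u = 2/5:
u ↔ u = 2/5 ↔ 2/5 = 1
~u = ~2/5 = 3/5
(u ↔ u) → ~u = 1 → 3/5 = 3/5
~((u ↔ u) → ~u) = ~3/5 = 2/5
u → u = 2/5 → 2/5 = 1
(u → u) → u = 1 → 2/5 = 2/5
((u → u) → u) ∨ u = 2/5 ∨ 2/5 = 2/5
~(((u → u) → u) ∨ u) = ~2/5 = 3/5
~((u ↔ u) → ~u) ∨ ~(((u → u) → u) ∨ u) = 2/5 ∨ 3/5 = 3/5
No assignment yields a value below 3/5, so this is the minimum.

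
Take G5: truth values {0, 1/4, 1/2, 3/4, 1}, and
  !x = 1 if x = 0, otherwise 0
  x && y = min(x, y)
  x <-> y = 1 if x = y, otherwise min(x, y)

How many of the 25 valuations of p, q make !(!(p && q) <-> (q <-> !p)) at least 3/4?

value 1: 1 assignment (counts)
value 0: 24 assignments
So 1 of the 25 assignments meets the threshold.

1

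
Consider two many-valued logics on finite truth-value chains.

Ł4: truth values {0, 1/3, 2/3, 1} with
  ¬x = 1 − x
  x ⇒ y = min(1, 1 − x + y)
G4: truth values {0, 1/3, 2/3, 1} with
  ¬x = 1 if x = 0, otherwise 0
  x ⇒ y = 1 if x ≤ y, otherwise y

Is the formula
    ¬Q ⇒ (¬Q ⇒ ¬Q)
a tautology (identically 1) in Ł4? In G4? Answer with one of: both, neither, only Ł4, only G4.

both

In Ł4: every assignment gives 1 — tautology.
In G4: every assignment gives 1 — tautology.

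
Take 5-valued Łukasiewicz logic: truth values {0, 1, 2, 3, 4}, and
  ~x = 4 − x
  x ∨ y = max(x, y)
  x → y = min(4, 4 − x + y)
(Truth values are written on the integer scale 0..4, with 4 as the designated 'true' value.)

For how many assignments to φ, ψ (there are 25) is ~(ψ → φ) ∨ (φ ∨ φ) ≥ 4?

value 4: 6 assignments (counts)
value 3: 7 assignments
value 2: 7 assignments
value 1: 4 assignments
value 0: 1 assignment
So 6 of the 25 assignments meet the threshold.

6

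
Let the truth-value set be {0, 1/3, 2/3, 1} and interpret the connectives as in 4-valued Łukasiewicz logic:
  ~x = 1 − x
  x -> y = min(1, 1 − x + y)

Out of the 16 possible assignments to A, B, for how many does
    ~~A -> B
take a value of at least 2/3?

13

A = 0, B = 0 ↦ 1  ≥
A = 0, B = 1/3 ↦ 1  ≥
A = 0, B = 2/3 ↦ 1  ≥
A = 0, B = 1 ↦ 1  ≥
A = 1/3, B = 0 ↦ 2/3  ≥
A = 1/3, B = 1/3 ↦ 1  ≥
A = 1/3, B = 2/3 ↦ 1  ≥
A = 1/3, B = 1 ↦ 1  ≥
A = 2/3, B = 0 ↦ 1/3  <
A = 2/3, B = 1/3 ↦ 2/3  ≥
A = 2/3, B = 2/3 ↦ 1  ≥
A = 2/3, B = 1 ↦ 1  ≥
A = 1, B = 0 ↦ 0  <
A = 1, B = 1/3 ↦ 1/3  <
A = 1, B = 2/3 ↦ 2/3  ≥
A = 1, B = 1 ↦ 1  ≥
So 13 of the 16 assignments meet the threshold.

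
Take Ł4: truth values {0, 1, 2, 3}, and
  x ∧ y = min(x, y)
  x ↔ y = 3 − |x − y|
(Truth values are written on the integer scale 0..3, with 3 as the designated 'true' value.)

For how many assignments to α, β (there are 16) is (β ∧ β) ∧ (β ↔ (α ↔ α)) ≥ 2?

α = 0, β = 0 ↦ 0  <
α = 0, β = 1 ↦ 1  <
α = 0, β = 2 ↦ 2  ≥
α = 0, β = 3 ↦ 3  ≥
α = 1, β = 0 ↦ 0  <
α = 1, β = 1 ↦ 1  <
α = 1, β = 2 ↦ 2  ≥
α = 1, β = 3 ↦ 3  ≥
α = 2, β = 0 ↦ 0  <
α = 2, β = 1 ↦ 1  <
α = 2, β = 2 ↦ 2  ≥
α = 2, β = 3 ↦ 3  ≥
α = 3, β = 0 ↦ 0  <
α = 3, β = 1 ↦ 1  <
α = 3, β = 2 ↦ 2  ≥
α = 3, β = 3 ↦ 3  ≥
So 8 of the 16 assignments meet the threshold.

8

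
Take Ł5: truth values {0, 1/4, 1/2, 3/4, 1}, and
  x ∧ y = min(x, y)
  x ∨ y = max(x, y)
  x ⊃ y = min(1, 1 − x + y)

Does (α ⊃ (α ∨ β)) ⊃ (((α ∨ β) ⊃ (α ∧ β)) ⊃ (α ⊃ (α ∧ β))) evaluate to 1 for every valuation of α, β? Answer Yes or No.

At α = 1/4, β = 1, for instance:
α ∨ β = 1/4 ∨ 1 = 1
α ⊃ (α ∨ β) = 1/4 ⊃ 1 = 1
α ∧ β = 1/4 ∧ 1 = 1/4
(α ∨ β) ⊃ (α ∧ β) = 1 ⊃ 1/4 = 1/4
α ⊃ (α ∧ β) = 1/4 ⊃ 1/4 = 1
((α ∨ β) ⊃ (α ∧ β)) ⊃ (α ⊃ (α ∧ β)) = 1/4 ⊃ 1 = 1
(α ⊃ (α ∨ β)) ⊃ (((α ∨ β) ⊃ (α ∧ β)) ⊃ (α ⊃ (α ∧ β))) = 1 ⊃ 1 = 1
and checking the remaining 24 assignments likewise gives ≥ 1 in every case.

Yes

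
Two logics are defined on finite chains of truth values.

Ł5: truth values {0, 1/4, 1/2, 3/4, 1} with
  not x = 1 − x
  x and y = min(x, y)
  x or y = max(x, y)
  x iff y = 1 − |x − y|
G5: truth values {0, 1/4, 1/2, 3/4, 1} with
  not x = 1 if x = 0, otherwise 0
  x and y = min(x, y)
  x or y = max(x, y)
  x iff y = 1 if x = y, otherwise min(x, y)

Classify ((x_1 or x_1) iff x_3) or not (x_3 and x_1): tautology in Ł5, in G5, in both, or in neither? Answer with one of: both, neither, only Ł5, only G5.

neither

In Ł5: at x_1 = 1/4, x_3 = 1/2 the value is 3/4 — not a tautology.
In G5: at x_1 = 1/4, x_3 = 1/2 the value is 1/4 — not a tautology.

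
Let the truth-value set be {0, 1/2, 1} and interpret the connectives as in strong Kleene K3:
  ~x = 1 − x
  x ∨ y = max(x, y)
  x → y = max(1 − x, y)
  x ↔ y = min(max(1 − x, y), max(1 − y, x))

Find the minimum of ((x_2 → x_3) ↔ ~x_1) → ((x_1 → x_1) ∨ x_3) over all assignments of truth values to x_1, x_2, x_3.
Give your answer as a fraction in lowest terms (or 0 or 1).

1/2

Take x_1 = 1/2, x_2 = 0, x_3 = 0:
x_2 → x_3 = 0 → 0 = 1
~x_1 = ~1/2 = 1/2
(x_2 → x_3) ↔ ~x_1 = 1 ↔ 1/2 = 1/2
x_1 → x_1 = 1/2 → 1/2 = 1/2
(x_1 → x_1) ∨ x_3 = 1/2 ∨ 0 = 1/2
((x_2 → x_3) ↔ ~x_1) → ((x_1 → x_1) ∨ x_3) = 1/2 → 1/2 = 1/2
No assignment yields a value below 1/2, so this is the minimum.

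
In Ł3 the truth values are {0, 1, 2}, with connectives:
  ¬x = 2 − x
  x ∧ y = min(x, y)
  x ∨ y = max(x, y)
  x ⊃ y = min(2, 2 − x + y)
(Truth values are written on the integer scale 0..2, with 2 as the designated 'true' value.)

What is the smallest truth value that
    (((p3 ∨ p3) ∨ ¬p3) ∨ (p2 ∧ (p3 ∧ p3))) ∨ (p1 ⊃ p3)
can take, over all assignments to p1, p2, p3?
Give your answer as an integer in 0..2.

Take p1 = 2, p2 = 0, p3 = 1:
p3 ∨ p3 = 1 ∨ 1 = 1
¬p3 = ¬1 = 1
(p3 ∨ p3) ∨ ¬p3 = 1 ∨ 1 = 1
p3 ∧ p3 = 1 ∧ 1 = 1
p2 ∧ (p3 ∧ p3) = 0 ∧ 1 = 0
((p3 ∨ p3) ∨ ¬p3) ∨ (p2 ∧ (p3 ∧ p3)) = 1 ∨ 0 = 1
p1 ⊃ p3 = 2 ⊃ 1 = 1
(((p3 ∨ p3) ∨ ¬p3) ∨ (p2 ∧ (p3 ∧ p3))) ∨ (p1 ⊃ p3) = 1 ∨ 1 = 1
No assignment yields a value below 1, so this is the minimum.

1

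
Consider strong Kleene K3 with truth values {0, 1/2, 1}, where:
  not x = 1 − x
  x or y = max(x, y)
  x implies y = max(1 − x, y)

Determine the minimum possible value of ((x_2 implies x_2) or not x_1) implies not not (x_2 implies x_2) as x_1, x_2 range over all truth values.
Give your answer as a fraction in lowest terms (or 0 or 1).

Take x_1 = 0, x_2 = 1/2:
x_2 implies x_2 = 1/2 implies 1/2 = 1/2
not x_1 = not 0 = 1
(x_2 implies x_2) or not x_1 = 1/2 or 1 = 1
x_2 implies x_2 = 1/2 implies 1/2 = 1/2
not (x_2 implies x_2) = not 1/2 = 1/2
not not (x_2 implies x_2) = not 1/2 = 1/2
((x_2 implies x_2) or not x_1) implies not not (x_2 implies x_2) = 1 implies 1/2 = 1/2
No assignment yields a value below 1/2, so this is the minimum.

1/2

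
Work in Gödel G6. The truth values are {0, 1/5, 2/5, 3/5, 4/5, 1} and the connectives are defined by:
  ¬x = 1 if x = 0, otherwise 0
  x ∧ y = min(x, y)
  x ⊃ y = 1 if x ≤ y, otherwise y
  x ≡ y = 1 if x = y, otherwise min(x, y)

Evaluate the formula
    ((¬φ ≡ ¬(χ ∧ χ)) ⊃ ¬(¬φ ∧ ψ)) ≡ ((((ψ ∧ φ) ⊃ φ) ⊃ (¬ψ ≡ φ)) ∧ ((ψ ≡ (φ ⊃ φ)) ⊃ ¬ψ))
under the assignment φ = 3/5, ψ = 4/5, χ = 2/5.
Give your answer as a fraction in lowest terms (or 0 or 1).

¬φ = ¬3/5 = 0
χ ∧ χ = 2/5 ∧ 2/5 = 2/5
¬(χ ∧ χ) = ¬2/5 = 0
¬φ ≡ ¬(χ ∧ χ) = 0 ≡ 0 = 1
¬φ = ¬3/5 = 0
¬φ ∧ ψ = 0 ∧ 4/5 = 0
¬(¬φ ∧ ψ) = ¬0 = 1
(¬φ ≡ ¬(χ ∧ χ)) ⊃ ¬(¬φ ∧ ψ) = 1 ⊃ 1 = 1
ψ ∧ φ = 4/5 ∧ 3/5 = 3/5
(ψ ∧ φ) ⊃ φ = 3/5 ⊃ 3/5 = 1
¬ψ = ¬4/5 = 0
¬ψ ≡ φ = 0 ≡ 3/5 = 0
((ψ ∧ φ) ⊃ φ) ⊃ (¬ψ ≡ φ) = 1 ⊃ 0 = 0
φ ⊃ φ = 3/5 ⊃ 3/5 = 1
ψ ≡ (φ ⊃ φ) = 4/5 ≡ 1 = 4/5
¬ψ = ¬4/5 = 0
(ψ ≡ (φ ⊃ φ)) ⊃ ¬ψ = 4/5 ⊃ 0 = 0
(((ψ ∧ φ) ⊃ φ) ⊃ (¬ψ ≡ φ)) ∧ ((ψ ≡ (φ ⊃ φ)) ⊃ ¬ψ) = 0 ∧ 0 = 0
((¬φ ≡ ¬(χ ∧ χ)) ⊃ ¬(¬φ ∧ ψ)) ≡ ((((ψ ∧ φ) ⊃ φ) ⊃ (¬ψ ≡ φ)) ∧ ((ψ ≡ (φ ⊃ φ)) ⊃ ¬ψ)) = 1 ≡ 0 = 0

0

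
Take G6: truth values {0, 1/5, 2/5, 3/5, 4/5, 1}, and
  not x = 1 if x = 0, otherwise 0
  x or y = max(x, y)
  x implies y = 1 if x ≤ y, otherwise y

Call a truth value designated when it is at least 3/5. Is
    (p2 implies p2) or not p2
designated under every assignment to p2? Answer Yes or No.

Yes

p2 = 0 ↦ 1
p2 = 1/5 ↦ 1
p2 = 2/5 ↦ 1
p2 = 3/5 ↦ 1
p2 = 4/5 ↦ 1
p2 = 1 ↦ 1
Every assignment gives a value ≥ 3/5.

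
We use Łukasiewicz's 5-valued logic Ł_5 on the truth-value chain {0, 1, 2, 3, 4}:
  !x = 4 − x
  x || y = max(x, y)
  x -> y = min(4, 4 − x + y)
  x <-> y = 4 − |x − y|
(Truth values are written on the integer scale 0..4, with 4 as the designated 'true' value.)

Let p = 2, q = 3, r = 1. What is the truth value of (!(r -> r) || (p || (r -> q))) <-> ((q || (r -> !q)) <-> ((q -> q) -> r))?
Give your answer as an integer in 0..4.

1

r -> r = 1 -> 1 = 4
!(r -> r) = !4 = 0
r -> q = 1 -> 3 = 4
p || (r -> q) = 2 || 4 = 4
!(r -> r) || (p || (r -> q)) = 0 || 4 = 4
!q = !3 = 1
r -> !q = 1 -> 1 = 4
q || (r -> !q) = 3 || 4 = 4
q -> q = 3 -> 3 = 4
(q -> q) -> r = 4 -> 1 = 1
(q || (r -> !q)) <-> ((q -> q) -> r) = 4 <-> 1 = 1
(!(r -> r) || (p || (r -> q))) <-> ((q || (r -> !q)) <-> ((q -> q) -> r)) = 4 <-> 1 = 1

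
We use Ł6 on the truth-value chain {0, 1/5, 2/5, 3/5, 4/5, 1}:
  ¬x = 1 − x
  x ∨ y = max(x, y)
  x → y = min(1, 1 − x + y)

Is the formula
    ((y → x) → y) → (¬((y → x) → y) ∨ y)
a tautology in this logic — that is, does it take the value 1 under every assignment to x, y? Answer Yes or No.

Counterexample: take x = 0, y = 2/5.
y → x = 2/5 → 0 = 3/5
(y → x) → y = 3/5 → 2/5 = 4/5
y → x = 2/5 → 0 = 3/5
(y → x) → y = 3/5 → 2/5 = 4/5
¬((y → x) → y) = ¬4/5 = 1/5
¬((y → x) → y) ∨ y = 1/5 ∨ 2/5 = 2/5
((y → x) → y) → (¬((y → x) → y) ∨ y) = 4/5 → 2/5 = 3/5
This gives 3/5 ≠ 1.

No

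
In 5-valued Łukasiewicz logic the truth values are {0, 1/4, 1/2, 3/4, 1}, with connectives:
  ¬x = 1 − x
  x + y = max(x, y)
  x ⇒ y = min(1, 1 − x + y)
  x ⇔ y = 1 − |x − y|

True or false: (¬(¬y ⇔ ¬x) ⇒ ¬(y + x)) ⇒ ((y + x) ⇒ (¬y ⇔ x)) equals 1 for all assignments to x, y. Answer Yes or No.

No

Counterexample: take x = 3/4, y = 3/4.
¬y = ¬3/4 = 1/4
¬x = ¬3/4 = 1/4
¬y ⇔ ¬x = 1/4 ⇔ 1/4 = 1
¬(¬y ⇔ ¬x) = ¬1 = 0
y + x = 3/4 + 3/4 = 3/4
¬(y + x) = ¬3/4 = 1/4
¬(¬y ⇔ ¬x) ⇒ ¬(y + x) = 0 ⇒ 1/4 = 1
y + x = 3/4 + 3/4 = 3/4
¬y = ¬3/4 = 1/4
¬y ⇔ x = 1/4 ⇔ 3/4 = 1/2
(y + x) ⇒ (¬y ⇔ x) = 3/4 ⇒ 1/2 = 3/4
(¬(¬y ⇔ ¬x) ⇒ ¬(y + x)) ⇒ ((y + x) ⇒ (¬y ⇔ x)) = 1 ⇒ 3/4 = 3/4
This gives 3/4 ≠ 1.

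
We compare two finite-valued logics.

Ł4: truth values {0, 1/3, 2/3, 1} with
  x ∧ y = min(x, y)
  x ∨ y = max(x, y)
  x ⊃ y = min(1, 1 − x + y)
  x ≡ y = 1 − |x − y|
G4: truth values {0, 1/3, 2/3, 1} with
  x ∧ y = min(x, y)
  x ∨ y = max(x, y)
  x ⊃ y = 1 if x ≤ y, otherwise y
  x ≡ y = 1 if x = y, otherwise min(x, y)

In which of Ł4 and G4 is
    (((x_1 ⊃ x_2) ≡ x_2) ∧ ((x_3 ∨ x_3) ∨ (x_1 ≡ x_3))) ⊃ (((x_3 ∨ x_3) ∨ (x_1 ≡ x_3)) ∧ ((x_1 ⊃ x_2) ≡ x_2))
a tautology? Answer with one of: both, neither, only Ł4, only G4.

In Ł4: every assignment gives 1 — tautology.
In G4: every assignment gives 1 — tautology.

both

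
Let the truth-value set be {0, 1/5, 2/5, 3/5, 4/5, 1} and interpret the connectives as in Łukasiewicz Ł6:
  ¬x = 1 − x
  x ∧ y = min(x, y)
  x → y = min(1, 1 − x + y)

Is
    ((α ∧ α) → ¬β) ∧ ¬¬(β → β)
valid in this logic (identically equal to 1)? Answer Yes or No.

Counterexample: take α = 1/5, β = 1.
α ∧ α = 1/5 ∧ 1/5 = 1/5
¬β = ¬1 = 0
(α ∧ α) → ¬β = 1/5 → 0 = 4/5
β → β = 1 → 1 = 1
¬(β → β) = ¬1 = 0
¬¬(β → β) = ¬0 = 1
((α ∧ α) → ¬β) ∧ ¬¬(β → β) = 4/5 ∧ 1 = 4/5
This gives 4/5 ≠ 1.

No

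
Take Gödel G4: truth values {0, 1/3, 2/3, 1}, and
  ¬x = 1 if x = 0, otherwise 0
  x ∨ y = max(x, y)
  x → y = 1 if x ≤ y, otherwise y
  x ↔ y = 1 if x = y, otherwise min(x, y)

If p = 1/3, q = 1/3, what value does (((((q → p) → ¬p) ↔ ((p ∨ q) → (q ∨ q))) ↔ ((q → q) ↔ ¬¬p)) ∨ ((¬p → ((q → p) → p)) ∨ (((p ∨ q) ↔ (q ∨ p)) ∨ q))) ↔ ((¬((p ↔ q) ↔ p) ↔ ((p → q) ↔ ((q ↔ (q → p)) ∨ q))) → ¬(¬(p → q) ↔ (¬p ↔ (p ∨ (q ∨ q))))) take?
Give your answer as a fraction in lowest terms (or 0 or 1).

q → p = 1/3 → 1/3 = 1
¬p = ¬1/3 = 0
(q → p) → ¬p = 1 → 0 = 0
p ∨ q = 1/3 ∨ 1/3 = 1/3
q ∨ q = 1/3 ∨ 1/3 = 1/3
(p ∨ q) → (q ∨ q) = 1/3 → 1/3 = 1
((q → p) → ¬p) ↔ ((p ∨ q) → (q ∨ q)) = 0 ↔ 1 = 0
q → q = 1/3 → 1/3 = 1
¬p = ¬1/3 = 0
¬¬p = ¬0 = 1
(q → q) ↔ ¬¬p = 1 ↔ 1 = 1
(((q → p) → ¬p) ↔ ((p ∨ q) → (q ∨ q))) ↔ ((q → q) ↔ ¬¬p) = 0 ↔ 1 = 0
¬p = ¬1/3 = 0
q → p = 1/3 → 1/3 = 1
(q → p) → p = 1 → 1/3 = 1/3
¬p → ((q → p) → p) = 0 → 1/3 = 1
p ∨ q = 1/3 ∨ 1/3 = 1/3
q ∨ p = 1/3 ∨ 1/3 = 1/3
(p ∨ q) ↔ (q ∨ p) = 1/3 ↔ 1/3 = 1
((p ∨ q) ↔ (q ∨ p)) ∨ q = 1 ∨ 1/3 = 1
(¬p → ((q → p) → p)) ∨ (((p ∨ q) ↔ (q ∨ p)) ∨ q) = 1 ∨ 1 = 1
((((q → p) → ¬p) ↔ ((p ∨ q) → (q ∨ q))) ↔ ((q → q) ↔ ¬¬p)) ∨ ((¬p → ((q → p) → p)) ∨ (((p ∨ q) ↔ (q ∨ p)) ∨ q)) = 0 ∨ 1 = 1
p ↔ q = 1/3 ↔ 1/3 = 1
(p ↔ q) ↔ p = 1 ↔ 1/3 = 1/3
¬((p ↔ q) ↔ p) = ¬1/3 = 0
p → q = 1/3 → 1/3 = 1
q → p = 1/3 → 1/3 = 1
q ↔ (q → p) = 1/3 ↔ 1 = 1/3
(q ↔ (q → p)) ∨ q = 1/3 ∨ 1/3 = 1/3
(p → q) ↔ ((q ↔ (q → p)) ∨ q) = 1 ↔ 1/3 = 1/3
¬((p ↔ q) ↔ p) ↔ ((p → q) ↔ ((q ↔ (q → p)) ∨ q)) = 0 ↔ 1/3 = 0
p → q = 1/3 → 1/3 = 1
¬(p → q) = ¬1 = 0
¬p = ¬1/3 = 0
q ∨ q = 1/3 ∨ 1/3 = 1/3
p ∨ (q ∨ q) = 1/3 ∨ 1/3 = 1/3
¬p ↔ (p ∨ (q ∨ q)) = 0 ↔ 1/3 = 0
¬(p → q) ↔ (¬p ↔ (p ∨ (q ∨ q))) = 0 ↔ 0 = 1
¬(¬(p → q) ↔ (¬p ↔ (p ∨ (q ∨ q)))) = ¬1 = 0
(¬((p ↔ q) ↔ p) ↔ ((p → q) ↔ ((q ↔ (q → p)) ∨ q))) → ¬(¬(p → q) ↔ (¬p ↔ (p ∨ (q ∨ q)))) = 0 → 0 = 1
(((((q → p) → ¬p) ↔ ((p ∨ q) → (q ∨ q))) ↔ ((q → q) ↔ ¬¬p)) ∨ ((¬p → ((q → p) → p)) ∨ (((p ∨ q) ↔ (q ∨ p)) ∨ q))) ↔ ((¬((p ↔ q) ↔ p) ↔ ((p → q) ↔ ((q ↔ (q → p)) ∨ q))) → ¬(¬(p → q) ↔ (¬p ↔ (p ∨ (q ∨ q))))) = 1 ↔ 1 = 1

1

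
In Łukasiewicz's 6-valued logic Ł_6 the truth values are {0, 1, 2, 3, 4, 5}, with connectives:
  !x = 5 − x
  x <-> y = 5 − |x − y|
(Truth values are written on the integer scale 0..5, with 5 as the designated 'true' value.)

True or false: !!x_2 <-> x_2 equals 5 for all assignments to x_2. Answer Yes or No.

Yes

x_2 = 0 ↦ 5
x_2 = 1 ↦ 5
x_2 = 2 ↦ 5
x_2 = 3 ↦ 5
x_2 = 4 ↦ 5
x_2 = 5 ↦ 5
Every assignment gives a value ≥ 5.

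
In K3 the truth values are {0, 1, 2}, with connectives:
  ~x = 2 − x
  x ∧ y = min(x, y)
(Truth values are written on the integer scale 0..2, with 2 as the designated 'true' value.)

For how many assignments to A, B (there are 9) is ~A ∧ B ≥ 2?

A = 0, B = 0 ↦ 0  <
A = 0, B = 1 ↦ 1  <
A = 0, B = 2 ↦ 2  ≥
A = 1, B = 0 ↦ 0  <
A = 1, B = 1 ↦ 1  <
A = 1, B = 2 ↦ 1  <
A = 2, B = 0 ↦ 0  <
A = 2, B = 1 ↦ 0  <
A = 2, B = 2 ↦ 0  <
So 1 of the 9 assignments meets the threshold.

1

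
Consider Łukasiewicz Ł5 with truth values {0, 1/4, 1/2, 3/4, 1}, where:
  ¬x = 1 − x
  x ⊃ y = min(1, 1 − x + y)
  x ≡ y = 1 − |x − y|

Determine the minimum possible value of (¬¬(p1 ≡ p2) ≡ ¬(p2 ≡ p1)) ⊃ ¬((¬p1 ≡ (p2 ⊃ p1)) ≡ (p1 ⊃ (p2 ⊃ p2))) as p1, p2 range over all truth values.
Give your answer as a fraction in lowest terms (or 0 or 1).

Take p1 = 1/2, p2 = 1:
p1 ≡ p2 = 1/2 ≡ 1 = 1/2
¬(p1 ≡ p2) = ¬1/2 = 1/2
¬¬(p1 ≡ p2) = ¬1/2 = 1/2
p2 ≡ p1 = 1 ≡ 1/2 = 1/2
¬(p2 ≡ p1) = ¬1/2 = 1/2
¬¬(p1 ≡ p2) ≡ ¬(p2 ≡ p1) = 1/2 ≡ 1/2 = 1
¬p1 = ¬1/2 = 1/2
p2 ⊃ p1 = 1 ⊃ 1/2 = 1/2
¬p1 ≡ (p2 ⊃ p1) = 1/2 ≡ 1/2 = 1
p2 ⊃ p2 = 1 ⊃ 1 = 1
p1 ⊃ (p2 ⊃ p2) = 1/2 ⊃ 1 = 1
(¬p1 ≡ (p2 ⊃ p1)) ≡ (p1 ⊃ (p2 ⊃ p2)) = 1 ≡ 1 = 1
¬((¬p1 ≡ (p2 ⊃ p1)) ≡ (p1 ⊃ (p2 ⊃ p2))) = ¬1 = 0
(¬¬(p1 ≡ p2) ≡ ¬(p2 ≡ p1)) ⊃ ¬((¬p1 ≡ (p2 ⊃ p1)) ≡ (p1 ⊃ (p2 ⊃ p2))) = 1 ⊃ 0 = 0
No assignment yields a value below 0, so this is the minimum.

0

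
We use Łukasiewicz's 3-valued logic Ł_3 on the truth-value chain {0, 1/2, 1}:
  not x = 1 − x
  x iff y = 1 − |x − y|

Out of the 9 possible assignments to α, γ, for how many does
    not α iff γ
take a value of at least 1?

3

α = 0, γ = 0 ↦ 0  <
α = 0, γ = 1/2 ↦ 1/2  <
α = 0, γ = 1 ↦ 1  ≥
α = 1/2, γ = 0 ↦ 1/2  <
α = 1/2, γ = 1/2 ↦ 1  ≥
α = 1/2, γ = 1 ↦ 1/2  <
α = 1, γ = 0 ↦ 1  ≥
α = 1, γ = 1/2 ↦ 1/2  <
α = 1, γ = 1 ↦ 0  <
So 3 of the 9 assignments meet the threshold.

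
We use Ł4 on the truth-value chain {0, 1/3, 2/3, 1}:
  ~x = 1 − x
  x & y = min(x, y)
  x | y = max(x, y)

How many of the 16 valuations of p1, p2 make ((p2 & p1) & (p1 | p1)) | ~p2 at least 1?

5

p1 = 0, p2 = 0 ↦ 1  ≥
p1 = 0, p2 = 1/3 ↦ 2/3  <
p1 = 0, p2 = 2/3 ↦ 1/3  <
p1 = 0, p2 = 1 ↦ 0  <
p1 = 1/3, p2 = 0 ↦ 1  ≥
p1 = 1/3, p2 = 1/3 ↦ 2/3  <
p1 = 1/3, p2 = 2/3 ↦ 1/3  <
p1 = 1/3, p2 = 1 ↦ 1/3  <
p1 = 2/3, p2 = 0 ↦ 1  ≥
p1 = 2/3, p2 = 1/3 ↦ 2/3  <
p1 = 2/3, p2 = 2/3 ↦ 2/3  <
p1 = 2/3, p2 = 1 ↦ 2/3  <
p1 = 1, p2 = 0 ↦ 1  ≥
p1 = 1, p2 = 1/3 ↦ 2/3  <
p1 = 1, p2 = 2/3 ↦ 2/3  <
p1 = 1, p2 = 1 ↦ 1  ≥
So 5 of the 16 assignments meet the threshold.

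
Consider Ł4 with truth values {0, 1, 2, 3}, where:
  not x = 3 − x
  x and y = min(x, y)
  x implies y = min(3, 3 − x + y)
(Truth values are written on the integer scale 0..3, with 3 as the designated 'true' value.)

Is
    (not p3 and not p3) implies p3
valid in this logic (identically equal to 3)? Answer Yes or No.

No

Counterexample: take p3 = 0.
not p3 = not 0 = 3
not p3 = not 0 = 3
not p3 and not p3 = 3 and 3 = 3
(not p3 and not p3) implies p3 = 3 implies 0 = 0
This gives 0 ≠ 3.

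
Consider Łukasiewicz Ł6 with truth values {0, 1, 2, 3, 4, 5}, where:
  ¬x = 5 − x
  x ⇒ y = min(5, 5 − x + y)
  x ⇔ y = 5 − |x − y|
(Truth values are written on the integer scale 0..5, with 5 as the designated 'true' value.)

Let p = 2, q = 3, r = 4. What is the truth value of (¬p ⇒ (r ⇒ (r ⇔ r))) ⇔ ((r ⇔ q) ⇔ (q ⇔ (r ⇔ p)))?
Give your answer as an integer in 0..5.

¬p = ¬2 = 3
r ⇔ r = 4 ⇔ 4 = 5
r ⇒ (r ⇔ r) = 4 ⇒ 5 = 5
¬p ⇒ (r ⇒ (r ⇔ r)) = 3 ⇒ 5 = 5
r ⇔ q = 4 ⇔ 3 = 4
r ⇔ p = 4 ⇔ 2 = 3
q ⇔ (r ⇔ p) = 3 ⇔ 3 = 5
(r ⇔ q) ⇔ (q ⇔ (r ⇔ p)) = 4 ⇔ 5 = 4
(¬p ⇒ (r ⇒ (r ⇔ r))) ⇔ ((r ⇔ q) ⇔ (q ⇔ (r ⇔ p))) = 5 ⇔ 4 = 4

4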